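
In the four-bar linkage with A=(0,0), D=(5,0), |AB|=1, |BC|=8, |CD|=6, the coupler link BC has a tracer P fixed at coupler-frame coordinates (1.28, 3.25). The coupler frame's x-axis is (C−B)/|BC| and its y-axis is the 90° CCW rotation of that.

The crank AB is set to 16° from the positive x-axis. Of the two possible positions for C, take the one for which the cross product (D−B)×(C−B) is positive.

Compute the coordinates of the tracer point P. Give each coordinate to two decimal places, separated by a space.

-0.31 3.53

A=(0,0), D=(5.00,0)
B = A + 1.00·(cos16°, sin16°) = (0.9613, 0.2756)
|BD| = 4.0481
circle(B,8.00) ∩ circle(D,6.00): a=5.4825, h=5.8260
  candidates: C₊=(6.8277,5.7149) cross=23.585; C₋=(6.0343,-5.9102) cross=-23.585
  mode + wants cross > 0 → take C=(6.8277,5.7149) (cross=23.585)
ex = (C−B)/|BC| = (0.7333,0.6799); ey = (-0.6799,0.7333)
P = B + 1.28·ex + 3.25·ey = (-0.3098,3.5291)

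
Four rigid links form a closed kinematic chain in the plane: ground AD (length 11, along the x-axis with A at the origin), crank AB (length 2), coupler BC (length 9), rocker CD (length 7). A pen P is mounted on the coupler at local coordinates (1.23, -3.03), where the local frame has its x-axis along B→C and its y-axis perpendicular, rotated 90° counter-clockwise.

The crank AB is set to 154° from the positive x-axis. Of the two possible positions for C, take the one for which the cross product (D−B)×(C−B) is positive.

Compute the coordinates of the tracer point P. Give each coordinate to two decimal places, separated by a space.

A=(0,0), D=(11.00,0)
B = A + 2.00·(cos154°, sin154°) = (-1.7976, 0.8767)
|BD| = 12.8276
circle(B,9.00) ∩ circle(D,7.00): a=7.6611, h=4.7231
  candidates: C₊=(6.1684,5.0652) cross=60.586; C₋=(5.5228,-4.3589) cross=-60.586
  mode + wants cross > 0 → take C=(6.1684,5.0652) (cross=60.586)
ex = (C−B)/|BC| = (0.8851,0.4654); ey = (-0.4654,0.8851)
P = B + 1.23·ex + -3.03·ey = (0.7012,-1.2327)

0.70 -1.23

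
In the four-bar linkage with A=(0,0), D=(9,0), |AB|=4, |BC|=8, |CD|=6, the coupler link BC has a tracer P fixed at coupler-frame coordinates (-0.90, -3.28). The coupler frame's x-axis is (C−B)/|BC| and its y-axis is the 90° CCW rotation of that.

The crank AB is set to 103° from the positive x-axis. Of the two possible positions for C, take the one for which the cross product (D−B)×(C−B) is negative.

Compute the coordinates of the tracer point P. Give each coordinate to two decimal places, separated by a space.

A=(0,0), D=(9.00,0)
B = A + 4.00·(cos103°, sin103°) = (-0.8998, 3.8975)
|BD| = 10.6394
circle(B,8.00) ∩ circle(D,6.00): a=6.6356, h=4.4687
  candidates: C₊=(6.9115,5.6248) cross=47.544; C₋=(3.6375,-2.6914) cross=-47.544
  mode - wants cross < 0 → take C=(3.6375,-2.6914) (cross=-47.544)
ex = (C−B)/|BC| = (0.5672,-0.8236); ey = (0.8236,0.5672)
P = B + -0.90·ex + -3.28·ey = (-4.1117,2.7784)

-4.11 2.78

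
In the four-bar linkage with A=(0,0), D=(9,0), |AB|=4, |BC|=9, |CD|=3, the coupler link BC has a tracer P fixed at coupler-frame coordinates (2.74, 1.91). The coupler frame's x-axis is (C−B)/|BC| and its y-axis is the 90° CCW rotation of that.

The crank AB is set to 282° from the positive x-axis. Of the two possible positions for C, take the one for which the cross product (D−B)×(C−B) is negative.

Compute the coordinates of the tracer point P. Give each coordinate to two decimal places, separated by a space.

A=(0,0), D=(9.00,0)
B = A + 4.00·(cos282°, sin282°) = (0.8316, -3.9126)
|BD| = 9.0571
circle(B,9.00) ∩ circle(D,3.00): a=8.5033, h=2.9485
  candidates: C₊=(7.2269,2.4199) cross=26.704; C₋=(9.7743,-2.8984) cross=-26.704
  mode - wants cross < 0 → take C=(9.7743,-2.8984) (cross=-26.704)
ex = (C−B)/|BC| = (0.9936,0.1127); ey = (-0.1127,0.9936)
P = B + 2.74·ex + 1.91·ey = (3.3389,-1.7060)

3.34 -1.71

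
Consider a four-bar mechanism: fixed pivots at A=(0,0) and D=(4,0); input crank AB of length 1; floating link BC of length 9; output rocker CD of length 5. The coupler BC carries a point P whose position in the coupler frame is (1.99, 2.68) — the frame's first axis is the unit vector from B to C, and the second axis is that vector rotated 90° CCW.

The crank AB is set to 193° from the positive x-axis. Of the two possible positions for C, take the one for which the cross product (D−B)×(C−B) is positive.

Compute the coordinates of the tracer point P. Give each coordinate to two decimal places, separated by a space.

-0.49 3.08

A=(0,0), D=(4.00,0)
B = A + 1.00·(cos193°, sin193°) = (-0.9744, -0.2250)
|BD| = 4.9795
circle(B,9.00) ∩ circle(D,5.00): a=8.1128, h=3.8964
  candidates: C₊=(6.9542,4.0340) cross=19.402; C₋=(7.3062,-3.7509) cross=-19.402
  mode + wants cross > 0 → take C=(6.9542,4.0340) (cross=19.402)
ex = (C−B)/|BC| = (0.8809,0.4732); ey = (-0.4732,0.8809)
P = B + 1.99·ex + 2.68·ey = (-0.4895,3.0777)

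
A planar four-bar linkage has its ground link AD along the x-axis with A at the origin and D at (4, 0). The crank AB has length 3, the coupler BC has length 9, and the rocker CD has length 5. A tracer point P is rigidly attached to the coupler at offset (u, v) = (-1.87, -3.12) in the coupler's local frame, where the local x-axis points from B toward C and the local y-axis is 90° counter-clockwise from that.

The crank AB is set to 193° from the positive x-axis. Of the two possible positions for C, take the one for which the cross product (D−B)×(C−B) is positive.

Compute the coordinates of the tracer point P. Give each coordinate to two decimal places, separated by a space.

-2.41 -4.28

A=(0,0), D=(4.00,0)
B = A + 3.00·(cos193°, sin193°) = (-2.9231, -0.6749)
|BD| = 6.9559
circle(B,9.00) ∩ circle(D,5.00): a=7.5033, h=4.9699
  candidates: C₊=(4.0626,4.9996) cross=34.571; C₋=(5.0270,-4.8934) cross=-34.571
  mode + wants cross > 0 → take C=(4.0626,4.9996) (cross=34.571)
ex = (C−B)/|BC| = (0.7762,0.6305); ey = (-0.6305,0.7762)
P = B + -1.87·ex + -3.12·ey = (-2.4074,-4.2756)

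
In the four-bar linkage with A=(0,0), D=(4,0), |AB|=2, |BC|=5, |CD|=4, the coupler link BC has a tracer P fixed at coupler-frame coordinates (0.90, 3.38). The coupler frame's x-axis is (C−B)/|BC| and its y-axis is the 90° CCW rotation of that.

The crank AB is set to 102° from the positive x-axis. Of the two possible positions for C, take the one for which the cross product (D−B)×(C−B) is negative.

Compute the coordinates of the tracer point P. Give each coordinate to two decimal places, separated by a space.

A=(0,0), D=(4.00,0)
B = A + 2.00·(cos102°, sin102°) = (-0.4158, 1.9563)
|BD| = 4.8298
circle(B,5.00) ∩ circle(D,4.00): a=3.3466, h=3.7149
  candidates: C₊=(4.1487,3.9972) cross=17.942; C₋=(1.1392,-2.7957) cross=-17.942
  mode - wants cross < 0 → take C=(1.1392,-2.7957) (cross=-17.942)
ex = (C−B)/|BC| = (0.3110,-0.9504); ey = (0.9504,0.3110)
P = B + 0.90·ex + 3.38·ey = (3.0765,2.1522)

3.08 2.15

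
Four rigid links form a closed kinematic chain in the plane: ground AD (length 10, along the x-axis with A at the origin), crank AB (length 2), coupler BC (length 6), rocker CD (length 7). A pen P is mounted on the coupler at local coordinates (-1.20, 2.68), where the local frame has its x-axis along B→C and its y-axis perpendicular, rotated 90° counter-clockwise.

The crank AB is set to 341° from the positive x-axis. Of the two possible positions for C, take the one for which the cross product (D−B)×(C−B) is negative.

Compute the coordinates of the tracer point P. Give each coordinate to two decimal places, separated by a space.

3.28 1.93

A=(0,0), D=(10.00,0)
B = A + 2.00·(cos341°, sin341°) = (1.8910, -0.6511)
|BD| = 8.1351
circle(B,6.00) ∩ circle(D,7.00): a=3.2685, h=5.0316
  candidates: C₊=(4.7463,4.6259) cross=40.932; C₋=(5.5518,-5.4050) cross=-40.932
  mode - wants cross < 0 → take C=(5.5518,-5.4050) (cross=-40.932)
ex = (C−B)/|BC| = (0.6101,-0.7923); ey = (0.7923,0.6101)
P = B + -1.20·ex + 2.68·ey = (3.2823,1.9348)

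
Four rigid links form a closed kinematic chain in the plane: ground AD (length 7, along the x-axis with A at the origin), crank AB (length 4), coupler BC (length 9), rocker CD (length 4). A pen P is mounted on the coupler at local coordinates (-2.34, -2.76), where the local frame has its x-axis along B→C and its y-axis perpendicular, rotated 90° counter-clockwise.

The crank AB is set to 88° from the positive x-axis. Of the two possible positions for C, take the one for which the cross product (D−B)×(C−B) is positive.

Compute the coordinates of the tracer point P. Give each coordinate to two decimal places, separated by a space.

-2.38 1.40

A=(0,0), D=(7.00,0)
B = A + 4.00·(cos88°, sin88°) = (0.1396, 3.9976)
|BD| = 7.9401
circle(B,9.00) ∩ circle(D,4.00): a=8.0632, h=3.9981
  candidates: C₊=(9.1192,3.3925) cross=31.745; C₋=(5.0934,-3.5164) cross=-31.745
  mode + wants cross > 0 → take C=(9.1192,3.3925) (cross=31.745)
ex = (C−B)/|BC| = (0.9977,-0.0672); ey = (0.0672,0.9977)
P = B + -2.34·ex + -2.76·ey = (-2.3807,1.4011)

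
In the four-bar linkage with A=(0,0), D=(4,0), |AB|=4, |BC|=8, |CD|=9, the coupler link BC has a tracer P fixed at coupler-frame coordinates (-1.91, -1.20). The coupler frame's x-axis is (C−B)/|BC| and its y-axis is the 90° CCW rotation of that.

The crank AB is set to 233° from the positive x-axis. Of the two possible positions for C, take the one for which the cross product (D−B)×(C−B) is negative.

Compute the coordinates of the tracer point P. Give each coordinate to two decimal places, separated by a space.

-4.60 -2.65

A=(0,0), D=(4.00,0)
B = A + 4.00·(cos233°, sin233°) = (-2.4073, -3.1945)
|BD| = 7.1595
circle(B,8.00) ∩ circle(D,9.00): a=2.3925, h=7.6339
  candidates: C₊=(-3.6723,4.7048) cross=54.654; C₋=(3.1401,-8.9588) cross=-54.654
  mode - wants cross < 0 → take C=(3.1401,-8.9588) (cross=-54.654)
ex = (C−B)/|BC| = (0.6934,-0.7205); ey = (0.7205,0.6934)
P = B + -1.91·ex + -1.20·ey = (-4.5963,-2.6504)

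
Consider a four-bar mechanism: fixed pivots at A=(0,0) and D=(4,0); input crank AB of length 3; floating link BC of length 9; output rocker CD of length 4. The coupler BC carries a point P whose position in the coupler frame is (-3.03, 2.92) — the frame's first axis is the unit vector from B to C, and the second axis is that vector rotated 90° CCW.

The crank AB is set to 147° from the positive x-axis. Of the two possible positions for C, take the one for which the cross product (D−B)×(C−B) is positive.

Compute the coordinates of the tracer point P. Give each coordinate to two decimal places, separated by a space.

A=(0,0), D=(4.00,0)
B = A + 3.00·(cos147°, sin147°) = (-2.5160, 1.6339)
|BD| = 6.7177
circle(B,9.00) ∩ circle(D,4.00): a=8.1968, h=3.7165
  candidates: C₊=(6.3386,3.2452) cross=24.967; C₋=(4.5307,-3.9646) cross=-24.967
  mode + wants cross > 0 → take C=(6.3386,3.2452) (cross=24.967)
ex = (C−B)/|BC| = (0.9838,0.1790); ey = (-0.1790,0.9838)
P = B + -3.03·ex + 2.92·ey = (-6.0198,3.9643)

-6.02 3.96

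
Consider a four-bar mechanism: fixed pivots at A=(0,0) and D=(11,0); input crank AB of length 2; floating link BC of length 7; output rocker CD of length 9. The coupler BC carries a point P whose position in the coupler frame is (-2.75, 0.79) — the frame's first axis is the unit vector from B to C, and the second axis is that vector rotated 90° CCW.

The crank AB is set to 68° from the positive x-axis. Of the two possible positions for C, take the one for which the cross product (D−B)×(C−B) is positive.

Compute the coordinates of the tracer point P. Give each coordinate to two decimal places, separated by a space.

-1.68 0.34

A=(0,0), D=(11.00,0)
B = A + 2.00·(cos68°, sin68°) = (0.7492, 1.8544)
|BD| = 10.4172
circle(B,7.00) ∩ circle(D,9.00): a=3.6727, h=5.9592
  candidates: C₊=(5.4240,7.0646) cross=62.078; C₋=(3.3024,-4.6634) cross=-62.078
  mode + wants cross > 0 → take C=(5.4240,7.0646) (cross=62.078)
ex = (C−B)/|BC| = (0.6678,0.7443); ey = (-0.7443,0.6678)
P = B + -2.75·ex + 0.79·ey = (-1.6753,0.3351)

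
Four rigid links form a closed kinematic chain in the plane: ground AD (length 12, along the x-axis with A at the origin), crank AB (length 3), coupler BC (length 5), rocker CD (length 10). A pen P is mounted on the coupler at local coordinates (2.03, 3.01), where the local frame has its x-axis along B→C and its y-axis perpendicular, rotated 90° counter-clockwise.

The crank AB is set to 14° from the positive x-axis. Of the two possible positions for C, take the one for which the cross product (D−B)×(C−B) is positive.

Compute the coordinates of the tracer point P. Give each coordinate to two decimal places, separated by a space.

0.29 3.23

A=(0,0), D=(12.00,0)
B = A + 3.00·(cos14°, sin14°) = (2.9109, 0.7258)
|BD| = 9.1180
circle(B,5.00) ∩ circle(D,10.00): a=0.4463, h=4.9800
  candidates: C₊=(3.7522,5.6545) cross=45.408; C₋=(2.9594,-4.2740) cross=-45.408
  mode + wants cross > 0 → take C=(3.7522,5.6545) (cross=45.408)
ex = (C−B)/|BC| = (0.1683,0.9857); ey = (-0.9857,0.1683)
P = B + 2.03·ex + 3.01·ey = (0.2854,3.2333)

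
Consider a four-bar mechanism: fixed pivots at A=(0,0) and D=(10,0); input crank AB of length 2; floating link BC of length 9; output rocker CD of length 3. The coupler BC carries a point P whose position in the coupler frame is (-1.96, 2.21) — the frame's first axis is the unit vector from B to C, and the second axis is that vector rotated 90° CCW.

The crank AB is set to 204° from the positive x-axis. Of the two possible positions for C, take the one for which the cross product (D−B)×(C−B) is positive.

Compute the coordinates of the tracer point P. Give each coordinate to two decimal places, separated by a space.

A=(0,0), D=(10.00,0)
B = A + 2.00·(cos204°, sin204°) = (-1.8271, -0.8135)
|BD| = 11.8550
circle(B,9.00) ∩ circle(D,3.00): a=8.9642, h=0.8019
  candidates: C₊=(7.0610,0.6017) cross=9.507; C₋=(7.1710,-0.9984) cross=-9.507
  mode + wants cross > 0 → take C=(7.0610,0.6017) (cross=9.507)
ex = (C−B)/|BC| = (0.9876,0.1572); ey = (-0.1572,0.9876)
P = B + -1.96·ex + 2.21·ey = (-4.1102,1.0608)

-4.11 1.06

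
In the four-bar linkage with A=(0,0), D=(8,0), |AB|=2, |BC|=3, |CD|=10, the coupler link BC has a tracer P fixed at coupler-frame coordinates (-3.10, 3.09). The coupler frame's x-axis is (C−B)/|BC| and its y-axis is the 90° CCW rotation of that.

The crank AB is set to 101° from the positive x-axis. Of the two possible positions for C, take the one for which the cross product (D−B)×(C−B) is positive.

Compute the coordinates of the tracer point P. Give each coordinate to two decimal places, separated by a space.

-3.14 -1.44

A=(0,0), D=(8.00,0)
B = A + 2.00·(cos101°, sin101°) = (-0.3816, 1.9633)
|BD| = 8.6085
circle(B,3.00) ∩ circle(D,10.00): a=-0.9812, h=2.8350
  candidates: C₊=(-0.6905,4.9473) cross=24.405; C₋=(-1.9836,-0.5732) cross=-24.405
  mode + wants cross > 0 → take C=(-0.6905,4.9473) (cross=24.405)
ex = (C−B)/|BC| = (-0.1029,0.9947); ey = (-0.9947,-0.1029)
P = B + -3.10·ex + 3.09·ey = (-3.1361,-1.4384)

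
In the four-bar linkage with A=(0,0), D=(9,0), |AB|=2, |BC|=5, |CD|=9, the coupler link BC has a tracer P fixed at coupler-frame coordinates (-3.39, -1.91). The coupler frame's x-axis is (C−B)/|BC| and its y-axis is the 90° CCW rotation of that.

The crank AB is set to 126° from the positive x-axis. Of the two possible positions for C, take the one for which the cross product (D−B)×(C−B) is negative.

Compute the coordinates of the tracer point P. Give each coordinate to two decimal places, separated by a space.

A=(0,0), D=(9.00,0)
B = A + 2.00·(cos126°, sin126°) = (-1.1756, 1.6180)
|BD| = 10.3034
circle(B,5.00) ∩ circle(D,9.00): a=2.4342, h=4.3675
  candidates: C₊=(1.9142,5.5491) cross=45.000; C₋=(0.5425,-3.0775) cross=-45.000
  mode - wants cross < 0 → take C=(0.5425,-3.0775) (cross=-45.000)
ex = (C−B)/|BC| = (0.3436,-0.9391); ey = (0.9391,0.3436)
P = B + -3.39·ex + -1.91·ey = (-4.1341,4.1453)

-4.13 4.15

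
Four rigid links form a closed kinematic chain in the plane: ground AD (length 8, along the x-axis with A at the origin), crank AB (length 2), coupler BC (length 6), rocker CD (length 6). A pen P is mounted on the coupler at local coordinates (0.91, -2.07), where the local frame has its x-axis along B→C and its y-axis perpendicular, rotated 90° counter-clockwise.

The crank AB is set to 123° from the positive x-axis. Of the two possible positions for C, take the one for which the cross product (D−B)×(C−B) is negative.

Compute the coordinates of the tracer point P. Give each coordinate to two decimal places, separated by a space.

A=(0,0), D=(8.00,0)
B = A + 2.00·(cos123°, sin123°) = (-1.0893, 1.6773)
|BD| = 9.2428
circle(B,6.00) ∩ circle(D,6.00): a=4.6214, h=3.8266
  candidates: C₊=(4.1498,4.6017) cross=35.368; C₋=(2.7609,-2.9244) cross=-35.368
  mode - wants cross < 0 → take C=(2.7609,-2.9244) (cross=-35.368)
ex = (C−B)/|BC| = (0.6417,-0.7670); ey = (0.7670,0.6417)
P = B + 0.91·ex + -2.07·ey = (-2.0929,-0.3489)

-2.09 -0.35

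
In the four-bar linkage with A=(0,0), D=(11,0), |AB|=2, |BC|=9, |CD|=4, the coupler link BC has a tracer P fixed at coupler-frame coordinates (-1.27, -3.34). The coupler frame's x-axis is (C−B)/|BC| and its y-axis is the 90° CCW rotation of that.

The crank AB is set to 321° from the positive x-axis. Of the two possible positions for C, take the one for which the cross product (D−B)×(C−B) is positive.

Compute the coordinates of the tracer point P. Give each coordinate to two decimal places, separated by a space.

A=(0,0), D=(11.00,0)
B = A + 2.00·(cos321°, sin321°) = (1.5543, -1.2586)
|BD| = 9.5292
circle(B,9.00) ∩ circle(D,4.00): a=8.1752, h=3.7639
  candidates: C₊=(9.1607,3.5520) cross=35.867; C₋=(10.1550,-3.9097) cross=-35.867
  mode + wants cross > 0 → take C=(9.1607,3.5520) (cross=35.867)
ex = (C−B)/|BC| = (0.8452,0.5345); ey = (-0.5345,0.8452)
P = B + -1.27·ex + -3.34·ey = (2.2662,-4.7603)

2.27 -4.76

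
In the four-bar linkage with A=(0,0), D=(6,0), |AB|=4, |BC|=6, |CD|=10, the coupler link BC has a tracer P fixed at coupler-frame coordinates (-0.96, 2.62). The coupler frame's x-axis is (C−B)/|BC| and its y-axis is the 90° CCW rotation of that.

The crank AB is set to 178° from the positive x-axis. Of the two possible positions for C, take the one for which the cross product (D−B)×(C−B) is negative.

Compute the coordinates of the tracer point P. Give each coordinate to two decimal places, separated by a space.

A=(0,0), D=(6.00,0)
B = A + 4.00·(cos178°, sin178°) = (-3.9976, 0.1396)
|BD| = 9.9985
circle(B,6.00) ∩ circle(D,10.00): a=1.7988, h=5.7240
  candidates: C₊=(-2.1190,5.8379) cross=57.232; C₋=(-2.2789,-5.6090) cross=-57.232
  mode - wants cross < 0 → take C=(-2.2789,-5.6090) (cross=-57.232)
ex = (C−B)/|BC| = (0.2865,-0.9581); ey = (0.9581,0.2865)
P = B + -0.96·ex + 2.62·ey = (-1.7623,1.8099)

-1.76 1.81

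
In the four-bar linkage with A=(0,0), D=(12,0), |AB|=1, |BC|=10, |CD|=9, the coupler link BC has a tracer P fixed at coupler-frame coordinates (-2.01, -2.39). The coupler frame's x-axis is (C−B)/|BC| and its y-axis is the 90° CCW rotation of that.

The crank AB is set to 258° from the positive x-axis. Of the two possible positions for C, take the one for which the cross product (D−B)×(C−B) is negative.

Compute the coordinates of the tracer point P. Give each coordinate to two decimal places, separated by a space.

A=(0,0), D=(12.00,0)
B = A + 1.00·(cos258°, sin258°) = (-0.2079, -0.9781)
|BD| = 12.2470
circle(B,10.00) ∩ circle(D,9.00): a=6.8992, h=7.2388
  candidates: C₊=(6.0911,6.7886) cross=88.654; C₋=(7.2474,-7.6428) cross=-88.654
  mode - wants cross < 0 → take C=(7.2474,-7.6428) (cross=-88.654)
ex = (C−B)/|BC| = (0.7455,-0.6665); ey = (0.6665,0.7455)
P = B + -2.01·ex + -2.39·ey = (-3.2993,-1.4204)

-3.30 -1.42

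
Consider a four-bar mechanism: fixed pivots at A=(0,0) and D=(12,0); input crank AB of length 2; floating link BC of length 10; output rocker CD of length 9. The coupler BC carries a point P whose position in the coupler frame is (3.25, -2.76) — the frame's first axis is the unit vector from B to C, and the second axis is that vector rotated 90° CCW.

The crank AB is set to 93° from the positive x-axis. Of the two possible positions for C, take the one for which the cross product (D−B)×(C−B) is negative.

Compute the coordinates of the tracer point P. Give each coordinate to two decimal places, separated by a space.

-0.55 -2.24

A=(0,0), D=(12.00,0)
B = A + 2.00·(cos93°, sin93°) = (-0.1047, 1.9973)
|BD| = 12.2683
circle(B,10.00) ∩ circle(D,9.00): a=6.9085, h=7.2300
  candidates: C₊=(7.8887,8.0061) cross=88.700; C₋=(5.5347,-6.2609) cross=-88.700
  mode - wants cross < 0 → take C=(5.5347,-6.2609) (cross=-88.700)
ex = (C−B)/|BC| = (0.5639,-0.8258); ey = (0.8258,0.5639)
P = B + 3.25·ex + -2.76·ey = (-0.5512,-2.2431)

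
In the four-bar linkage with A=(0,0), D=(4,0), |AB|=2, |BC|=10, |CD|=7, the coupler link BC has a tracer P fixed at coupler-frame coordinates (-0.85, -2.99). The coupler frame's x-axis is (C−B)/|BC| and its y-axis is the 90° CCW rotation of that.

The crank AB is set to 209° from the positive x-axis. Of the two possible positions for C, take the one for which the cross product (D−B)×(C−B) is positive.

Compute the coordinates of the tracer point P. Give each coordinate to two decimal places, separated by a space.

A=(0,0), D=(4.00,0)
B = A + 2.00·(cos209°, sin209°) = (-1.7492, -0.9696)
|BD| = 5.8304
circle(B,10.00) ∩ circle(D,7.00): a=7.2888, h=6.8464
  candidates: C₊=(4.2995,6.9936) cross=39.917; C₋=(6.5767,-6.5085) cross=-39.917
  mode + wants cross > 0 → take C=(4.2995,6.9936) (cross=39.917)
ex = (C−B)/|BC| = (0.6049,0.7963); ey = (-0.7963,0.6049)
P = B + -0.85·ex + -2.99·ey = (0.1176,-3.4551)

0.12 -3.46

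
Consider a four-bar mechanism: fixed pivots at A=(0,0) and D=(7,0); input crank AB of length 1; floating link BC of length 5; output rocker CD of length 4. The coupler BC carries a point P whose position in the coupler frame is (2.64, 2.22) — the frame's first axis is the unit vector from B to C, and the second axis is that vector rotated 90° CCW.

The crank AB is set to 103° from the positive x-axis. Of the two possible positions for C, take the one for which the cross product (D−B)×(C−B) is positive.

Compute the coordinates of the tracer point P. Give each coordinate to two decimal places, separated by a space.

A=(0,0), D=(7.00,0)
B = A + 1.00·(cos103°, sin103°) = (-0.2250, 0.9744)
|BD| = 7.2904
circle(B,5.00) ∩ circle(D,4.00): a=4.2624, h=2.6137
  candidates: C₊=(4.3486,2.9950) cross=19.055; C₋=(3.6499,-2.1856) cross=-19.055
  mode + wants cross > 0 → take C=(4.3486,2.9950) (cross=19.055)
ex = (C−B)/|BC| = (0.9147,0.4041); ey = (-0.4041,0.9147)
P = B + 2.64·ex + 2.22·ey = (1.2927,4.0719)

1.29 4.07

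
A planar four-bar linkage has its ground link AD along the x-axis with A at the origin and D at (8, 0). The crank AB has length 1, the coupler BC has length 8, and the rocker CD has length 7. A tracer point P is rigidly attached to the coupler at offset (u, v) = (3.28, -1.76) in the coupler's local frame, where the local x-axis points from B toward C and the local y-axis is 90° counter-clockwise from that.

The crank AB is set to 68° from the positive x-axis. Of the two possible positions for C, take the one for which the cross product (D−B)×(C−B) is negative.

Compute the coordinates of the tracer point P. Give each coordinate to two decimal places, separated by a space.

A=(0,0), D=(8.00,0)
B = A + 1.00·(cos68°, sin68°) = (0.3746, 0.9272)
|BD| = 7.6816
circle(B,8.00) ∩ circle(D,7.00): a=4.8171, h=6.3871
  candidates: C₊=(5.9275,6.6862) cross=49.063; C₋=(4.3856,-5.9947) cross=-49.063
  mode - wants cross < 0 → take C=(4.3856,-5.9947) (cross=-49.063)
ex = (C−B)/|BC| = (0.5014,-0.8652); ey = (0.8652,0.5014)
P = B + 3.28·ex + -1.76·ey = (0.4963,-2.7932)

0.50 -2.79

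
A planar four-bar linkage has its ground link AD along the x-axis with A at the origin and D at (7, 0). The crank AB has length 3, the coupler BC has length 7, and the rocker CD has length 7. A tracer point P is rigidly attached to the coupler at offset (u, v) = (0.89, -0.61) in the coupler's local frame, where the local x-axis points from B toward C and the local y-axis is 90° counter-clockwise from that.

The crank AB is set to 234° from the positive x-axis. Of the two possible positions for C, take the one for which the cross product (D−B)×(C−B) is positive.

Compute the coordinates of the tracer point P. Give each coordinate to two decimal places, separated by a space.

-0.83 -1.88

A=(0,0), D=(7.00,0)
B = A + 3.00·(cos234°, sin234°) = (-1.7634, -2.4271)
|BD| = 9.0932
circle(B,7.00) ∩ circle(D,7.00): a=4.5466, h=5.3224
  candidates: C₊=(1.1977,3.9158) cross=48.398; C₋=(4.0389,-6.3429) cross=-48.398
  mode + wants cross > 0 → take C=(1.1977,3.9158) (cross=48.398)
ex = (C−B)/|BC| = (0.4230,0.9061); ey = (-0.9061,0.4230)
P = B + 0.89·ex + -0.61·ey = (-0.8341,-1.8786)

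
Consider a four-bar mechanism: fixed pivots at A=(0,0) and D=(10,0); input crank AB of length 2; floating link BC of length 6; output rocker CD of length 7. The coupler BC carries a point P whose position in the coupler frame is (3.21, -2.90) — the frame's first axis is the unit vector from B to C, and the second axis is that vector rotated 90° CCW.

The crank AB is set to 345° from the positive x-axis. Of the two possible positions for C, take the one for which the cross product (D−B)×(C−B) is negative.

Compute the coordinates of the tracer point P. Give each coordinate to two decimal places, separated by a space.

A=(0,0), D=(10.00,0)
B = A + 2.00·(cos345°, sin345°) = (1.9319, -0.5176)
|BD| = 8.0847
circle(B,6.00) ∩ circle(D,7.00): a=3.2384, h=5.0510
  candidates: C₊=(4.8402,4.7304) cross=40.836; C₋=(5.4870,-5.3510) cross=-40.836
  mode - wants cross < 0 → take C=(5.4870,-5.3510) (cross=-40.836)
ex = (C−B)/|BC| = (0.5925,-0.8056); ey = (0.8056,0.5925)
P = B + 3.21·ex + -2.90·ey = (1.4977,-4.8218)

1.50 -4.82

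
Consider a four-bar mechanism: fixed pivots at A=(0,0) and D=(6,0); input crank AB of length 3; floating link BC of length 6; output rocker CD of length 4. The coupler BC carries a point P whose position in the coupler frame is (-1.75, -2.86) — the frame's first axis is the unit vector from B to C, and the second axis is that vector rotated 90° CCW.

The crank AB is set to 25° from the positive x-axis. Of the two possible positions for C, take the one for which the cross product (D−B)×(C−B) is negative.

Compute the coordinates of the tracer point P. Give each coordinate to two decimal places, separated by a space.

-0.63 1.41

A=(0,0), D=(6.00,0)
B = A + 3.00·(cos25°, sin25°) = (2.7189, 1.2679)
|BD| = 3.5175
circle(B,6.00) ∩ circle(D,4.00): a=4.6017, h=3.8503
  candidates: C₊=(8.3991,3.2007) cross=13.543; C₋=(5.6235,-3.9822) cross=-13.543
  mode - wants cross < 0 → take C=(5.6235,-3.9822) (cross=-13.543)
ex = (C−B)/|BC| = (0.4841,-0.8750); ey = (0.8750,0.4841)
P = B + -1.75·ex + -2.86·ey = (-0.6308,1.4146)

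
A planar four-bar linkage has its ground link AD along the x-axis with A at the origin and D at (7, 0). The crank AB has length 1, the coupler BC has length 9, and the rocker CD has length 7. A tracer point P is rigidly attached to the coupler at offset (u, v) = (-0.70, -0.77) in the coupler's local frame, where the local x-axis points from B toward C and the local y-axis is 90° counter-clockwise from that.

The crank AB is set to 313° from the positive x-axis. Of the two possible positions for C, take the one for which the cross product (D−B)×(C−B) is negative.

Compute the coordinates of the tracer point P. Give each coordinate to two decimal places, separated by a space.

-0.36 -0.80

A=(0,0), D=(7.00,0)
B = A + 1.00·(cos313°, sin313°) = (0.6820, -0.7314)
|BD| = 6.3602
circle(B,9.00) ∩ circle(D,7.00): a=5.6957, h=6.9684
  candidates: C₊=(5.5387,6.8458) cross=44.320; C₋=(7.1413,-6.9986) cross=-44.320
  mode - wants cross < 0 → take C=(7.1413,-6.9986) (cross=-44.320)
ex = (C−B)/|BC| = (0.7177,-0.6964); ey = (0.6964,0.7177)
P = B + -0.70·ex + -0.77·ey = (-0.3566,-0.7965)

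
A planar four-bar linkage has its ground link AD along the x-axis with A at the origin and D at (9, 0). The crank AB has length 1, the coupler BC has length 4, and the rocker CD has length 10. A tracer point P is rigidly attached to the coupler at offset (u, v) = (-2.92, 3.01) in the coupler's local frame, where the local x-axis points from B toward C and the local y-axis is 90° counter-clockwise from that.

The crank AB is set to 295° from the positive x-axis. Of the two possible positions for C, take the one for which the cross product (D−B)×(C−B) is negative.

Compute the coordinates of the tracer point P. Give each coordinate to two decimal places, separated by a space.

A=(0,0), D=(9.00,0)
B = A + 1.00·(cos295°, sin295°) = (0.4226, -0.9063)
|BD| = 8.6251
circle(B,4.00) ∩ circle(D,10.00): a=-0.5569, h=3.9610
  candidates: C₊=(-0.5474,2.9743) cross=34.164; C₋=(0.2850,-4.9039) cross=-34.164
  mode - wants cross < 0 → take C=(0.2850,-4.9039) (cross=-34.164)
ex = (C−B)/|BC| = (-0.0344,-0.9994); ey = (0.9994,-0.0344)
P = B + -2.92·ex + 3.01·ey = (3.5313,1.9084)

3.53 1.91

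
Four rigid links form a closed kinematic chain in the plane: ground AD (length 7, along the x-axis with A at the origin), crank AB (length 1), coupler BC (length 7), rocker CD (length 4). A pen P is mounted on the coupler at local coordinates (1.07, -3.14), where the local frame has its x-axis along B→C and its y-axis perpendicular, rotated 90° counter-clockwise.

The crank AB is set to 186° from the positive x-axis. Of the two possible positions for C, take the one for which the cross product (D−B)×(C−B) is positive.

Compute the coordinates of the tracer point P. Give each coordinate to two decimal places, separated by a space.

1.53 -2.26

A=(0,0), D=(7.00,0)
B = A + 1.00·(cos186°, sin186°) = (-0.9945, -0.1045)
|BD| = 7.9952
circle(B,7.00) ∩ circle(D,4.00): a=6.0613, h=3.5015
  candidates: C₊=(5.0205,3.4759) cross=27.995; C₋=(5.1121,-3.5264) cross=-27.995
  mode + wants cross > 0 → take C=(5.0205,3.4759) (cross=27.995)
ex = (C−B)/|BC| = (0.8593,0.5115); ey = (-0.5115,0.8593)
P = B + 1.07·ex + -3.14·ey = (1.5310,-2.2554)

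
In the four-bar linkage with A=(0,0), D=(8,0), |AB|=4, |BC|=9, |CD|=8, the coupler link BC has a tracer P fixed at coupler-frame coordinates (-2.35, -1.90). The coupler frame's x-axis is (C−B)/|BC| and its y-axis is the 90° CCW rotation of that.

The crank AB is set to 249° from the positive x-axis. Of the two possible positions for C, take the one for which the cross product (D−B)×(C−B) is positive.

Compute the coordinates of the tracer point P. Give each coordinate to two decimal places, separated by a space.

A=(0,0), D=(8.00,0)
B = A + 4.00·(cos249°, sin249°) = (-1.4335, -3.7343)
|BD| = 10.1457
circle(B,9.00) ∩ circle(D,8.00): a=5.9106, h=6.7871
  candidates: C₊=(1.5641,4.7518) cross=68.860; C₋=(6.5603,-7.8694) cross=-68.860
  mode + wants cross > 0 → take C=(1.5641,4.7518) (cross=68.860)
ex = (C−B)/|BC| = (0.3331,0.9429); ey = (-0.9429,0.3331)
P = B + -2.35·ex + -1.90·ey = (-0.4247,-6.5830)

-0.42 -6.58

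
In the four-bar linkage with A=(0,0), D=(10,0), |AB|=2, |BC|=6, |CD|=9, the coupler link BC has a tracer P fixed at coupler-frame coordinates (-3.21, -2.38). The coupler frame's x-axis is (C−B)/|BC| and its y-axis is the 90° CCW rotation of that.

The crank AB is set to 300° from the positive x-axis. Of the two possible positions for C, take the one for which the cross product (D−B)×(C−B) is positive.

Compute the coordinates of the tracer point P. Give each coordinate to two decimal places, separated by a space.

2.79 -5.30

A=(0,0), D=(10.00,0)
B = A + 2.00·(cos300°, sin300°) = (1.0000, -1.7321)
|BD| = 9.1652
circle(B,6.00) ∩ circle(D,9.00): a=2.1276, h=5.6101
  candidates: C₊=(2.0291,4.1790) cross=51.417; C₋=(4.1495,-6.8390) cross=-51.417
  mode + wants cross > 0 → take C=(2.0291,4.1790) (cross=51.417)
ex = (C−B)/|BC| = (0.1715,0.9852); ey = (-0.9852,0.1715)
P = B + -3.21·ex + -2.38·ey = (2.7942,-5.3027)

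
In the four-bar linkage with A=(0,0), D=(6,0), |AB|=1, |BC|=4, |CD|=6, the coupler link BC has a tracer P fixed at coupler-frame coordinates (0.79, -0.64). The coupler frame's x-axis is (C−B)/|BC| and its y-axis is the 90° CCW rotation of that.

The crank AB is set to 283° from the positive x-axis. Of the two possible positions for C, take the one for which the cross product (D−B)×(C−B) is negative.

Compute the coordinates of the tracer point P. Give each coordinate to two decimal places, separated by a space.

A=(0,0), D=(6.00,0)
B = A + 1.00·(cos283°, sin283°) = (0.2250, -0.9744)
|BD| = 5.8567
circle(B,4.00) ∩ circle(D,6.00): a=1.2209, h=3.8091
  candidates: C₊=(0.7951,2.9848) cross=22.309; C₋=(2.0625,-4.5273) cross=-22.309
  mode - wants cross < 0 → take C=(2.0625,-4.5273) (cross=-22.309)
ex = (C−B)/|BC| = (0.4594,-0.8882); ey = (0.8882,0.4594)
P = B + 0.79·ex + -0.64·ey = (0.0194,-1.9701)

0.02 -1.97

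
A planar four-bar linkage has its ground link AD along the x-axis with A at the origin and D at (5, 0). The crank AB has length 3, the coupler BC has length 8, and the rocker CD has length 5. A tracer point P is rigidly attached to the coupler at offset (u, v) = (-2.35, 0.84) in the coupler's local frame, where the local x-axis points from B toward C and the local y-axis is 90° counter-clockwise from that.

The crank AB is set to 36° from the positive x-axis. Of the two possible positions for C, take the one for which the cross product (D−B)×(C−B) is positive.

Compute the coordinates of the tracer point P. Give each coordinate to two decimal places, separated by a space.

0.56 3.42

A=(0,0), D=(5.00,0)
B = A + 3.00·(cos36°, sin36°) = (2.4271, 1.7634)
|BD| = 3.1192
circle(B,8.00) ∩ circle(D,5.00): a=7.8112, h=1.7278
  candidates: C₊=(9.8471,-1.2272) cross=5.389; C₋=(7.8935,-4.0777) cross=-5.389
  mode + wants cross > 0 → take C=(9.8471,-1.2272) (cross=5.389)
ex = (C−B)/|BC| = (0.9275,-0.3738); ey = (0.3738,0.9275)
P = B + -2.35·ex + 0.84·ey = (0.5614,3.4209)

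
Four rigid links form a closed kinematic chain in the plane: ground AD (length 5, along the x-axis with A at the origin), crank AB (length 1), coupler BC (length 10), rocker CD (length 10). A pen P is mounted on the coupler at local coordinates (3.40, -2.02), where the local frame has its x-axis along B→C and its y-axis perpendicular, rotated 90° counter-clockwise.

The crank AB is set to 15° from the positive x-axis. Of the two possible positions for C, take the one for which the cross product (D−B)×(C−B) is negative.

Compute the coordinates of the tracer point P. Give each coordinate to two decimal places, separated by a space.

A=(0,0), D=(5.00,0)
B = A + 1.00·(cos15°, sin15°) = (0.9659, 0.2588)
|BD| = 4.0424
circle(B,10.00) ∩ circle(D,10.00): a=2.0212, h=9.7936
  candidates: C₊=(3.6100,9.9029) cross=39.589; C₋=(2.3559,-9.6441) cross=-39.589
  mode - wants cross < 0 → take C=(2.3559,-9.6441) (cross=-39.589)
ex = (C−B)/|BC| = (0.1390,-0.9903); ey = (0.9903,0.1390)
P = B + 3.40·ex + -2.02·ey = (-0.5619,-3.3890)

-0.56 -3.39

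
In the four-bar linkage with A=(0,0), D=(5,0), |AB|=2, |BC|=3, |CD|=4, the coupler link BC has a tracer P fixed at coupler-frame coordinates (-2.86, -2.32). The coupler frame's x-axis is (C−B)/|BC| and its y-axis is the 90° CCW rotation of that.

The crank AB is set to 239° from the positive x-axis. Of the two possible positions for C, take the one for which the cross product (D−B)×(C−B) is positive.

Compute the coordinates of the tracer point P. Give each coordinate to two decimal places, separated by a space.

-1.30 -5.39

A=(0,0), D=(5.00,0)
B = A + 2.00·(cos239°, sin239°) = (-1.0301, -1.7143)
|BD| = 6.2690
circle(B,3.00) ∩ circle(D,4.00): a=2.5762, h=1.5372
  candidates: C₊=(1.0276,0.4688) cross=9.637; C₋=(1.8683,-2.4885) cross=-9.637
  mode + wants cross > 0 → take C=(1.0276,0.4688) (cross=9.637)
ex = (C−B)/|BC| = (0.6859,0.7277); ey = (-0.7277,0.6859)
P = B + -2.86·ex + -2.32·ey = (-1.3034,-5.3868)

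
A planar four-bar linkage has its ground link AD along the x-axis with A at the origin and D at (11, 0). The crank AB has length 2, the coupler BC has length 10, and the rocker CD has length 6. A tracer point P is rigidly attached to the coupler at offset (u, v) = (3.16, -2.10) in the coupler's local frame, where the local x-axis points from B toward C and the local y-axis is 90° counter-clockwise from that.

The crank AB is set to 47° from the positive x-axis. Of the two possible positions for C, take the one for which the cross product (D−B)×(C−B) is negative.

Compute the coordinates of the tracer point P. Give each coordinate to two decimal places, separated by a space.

A=(0,0), D=(11.00,0)
B = A + 2.00·(cos47°, sin47°) = (1.3640, 1.4627)
|BD| = 9.7464
circle(B,10.00) ∩ circle(D,6.00): a=8.1565, h=5.7855
  candidates: C₊=(10.2964,5.9586) cross=56.388; C₋=(8.5598,-5.4814) cross=-56.388
  mode - wants cross < 0 → take C=(8.5598,-5.4814) (cross=-56.388)
ex = (C−B)/|BC| = (0.7196,-0.6944); ey = (0.6944,0.7196)
P = B + 3.16·ex + -2.10·ey = (2.1796,-2.2427)

2.18 -2.24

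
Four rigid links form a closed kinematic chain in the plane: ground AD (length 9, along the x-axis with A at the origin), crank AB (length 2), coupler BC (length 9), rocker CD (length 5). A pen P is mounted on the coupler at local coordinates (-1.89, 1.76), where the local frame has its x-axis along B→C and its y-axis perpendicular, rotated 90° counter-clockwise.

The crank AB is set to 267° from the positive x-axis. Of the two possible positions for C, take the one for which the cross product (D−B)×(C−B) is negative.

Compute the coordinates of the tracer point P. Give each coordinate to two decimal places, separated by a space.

A=(0,0), D=(9.00,0)
B = A + 2.00·(cos267°, sin267°) = (-0.1047, -1.9973)
|BD| = 9.3212
circle(B,9.00) ∩ circle(D,5.00): a=7.6645, h=4.7176
  candidates: C₊=(6.3710,4.2530) cross=43.973; C₋=(8.3927,-4.9630) cross=-43.973
  mode - wants cross < 0 → take C=(8.3927,-4.9630) (cross=-43.973)
ex = (C−B)/|BC| = (0.9441,-0.3295); ey = (0.3295,0.9441)
P = B + -1.89·ex + 1.76·ey = (-1.3091,0.2872)

-1.31 0.29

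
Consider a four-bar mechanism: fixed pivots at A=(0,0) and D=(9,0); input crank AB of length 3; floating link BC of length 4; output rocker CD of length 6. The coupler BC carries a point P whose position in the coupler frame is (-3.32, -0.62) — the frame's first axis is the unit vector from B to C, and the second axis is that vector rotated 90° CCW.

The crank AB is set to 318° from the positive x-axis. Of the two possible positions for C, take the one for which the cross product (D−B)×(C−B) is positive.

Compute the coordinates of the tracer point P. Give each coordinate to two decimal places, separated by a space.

1.95 -5.37

A=(0,0), D=(9.00,0)
B = A + 3.00·(cos318°, sin318°) = (2.2294, -2.0074)
|BD| = 7.0619
circle(B,4.00) ∩ circle(D,6.00): a=2.1149, h=3.3952
  candidates: C₊=(3.2920,1.8489) cross=23.976; C₋=(5.2222,-4.6613) cross=-23.976
  mode + wants cross > 0 → take C=(3.2920,1.8489) (cross=23.976)
ex = (C−B)/|BC| = (0.2656,0.9641); ey = (-0.9641,0.2656)
P = B + -3.32·ex + -0.62·ey = (1.9453,-5.3728)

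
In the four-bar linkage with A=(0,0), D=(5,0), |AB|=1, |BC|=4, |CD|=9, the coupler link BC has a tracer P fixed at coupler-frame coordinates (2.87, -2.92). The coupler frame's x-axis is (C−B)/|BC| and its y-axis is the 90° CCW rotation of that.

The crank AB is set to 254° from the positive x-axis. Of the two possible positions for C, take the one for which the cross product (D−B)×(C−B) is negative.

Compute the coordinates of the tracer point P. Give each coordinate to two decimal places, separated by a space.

-4.36 -0.76

A=(0,0), D=(5.00,0)
B = A + 1.00·(cos254°, sin254°) = (-0.2756, -0.9613)
|BD| = 5.3625
circle(B,4.00) ∩ circle(D,9.00): a=-3.3794, h=2.1401
  candidates: C₊=(-3.9839,0.5384) cross=11.476; C₋=(-3.2166,-3.6724) cross=-11.476
  mode - wants cross < 0 → take C=(-3.2166,-3.6724) (cross=-11.476)
ex = (C−B)/|BC| = (-0.7353,-0.6778); ey = (0.6778,-0.7353)
P = B + 2.87·ex + -2.92·ey = (-4.3650,-0.7596)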